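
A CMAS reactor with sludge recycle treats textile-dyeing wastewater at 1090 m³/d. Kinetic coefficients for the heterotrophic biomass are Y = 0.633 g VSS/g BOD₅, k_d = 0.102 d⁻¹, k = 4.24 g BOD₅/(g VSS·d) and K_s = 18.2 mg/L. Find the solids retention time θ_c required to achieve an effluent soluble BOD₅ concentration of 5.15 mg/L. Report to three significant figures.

θ_c ≈ 2.04 d

At the target effluent, Y k S/(K_s+S) = 0.633×4.24×5.15/23.35 = 0.5920 d⁻¹.
Then 1/θ_c = μ − k_d = 0.5920 − 0.102 = 0.4900 d⁻¹, giving θ_c = 2.041 d.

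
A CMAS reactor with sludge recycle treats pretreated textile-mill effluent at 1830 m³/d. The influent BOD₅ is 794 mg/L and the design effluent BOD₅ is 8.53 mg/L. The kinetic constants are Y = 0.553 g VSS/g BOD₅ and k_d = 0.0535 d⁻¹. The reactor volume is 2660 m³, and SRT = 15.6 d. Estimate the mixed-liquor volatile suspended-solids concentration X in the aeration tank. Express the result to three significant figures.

X = Y·Q·ΔS·θ_c / [V·(1 + k_d θ_c)] = 0.553 × 1830 × (794 − 8.53) × 15.6 / [2660 × (1 + 0.0535 × 15.6)] = 2541 mg/L.

X ≈ 2540 mg/L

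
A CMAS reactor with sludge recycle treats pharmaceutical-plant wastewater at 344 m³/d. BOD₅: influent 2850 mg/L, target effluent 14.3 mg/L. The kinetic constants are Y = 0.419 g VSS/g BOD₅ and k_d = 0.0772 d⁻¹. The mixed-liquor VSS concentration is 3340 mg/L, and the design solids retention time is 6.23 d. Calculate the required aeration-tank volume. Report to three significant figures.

V ≈ 515 m³

Rearranging the biomass balance for a CMAS with decay, V = Y·Q·ΔS·θ_c / [X·(1+k_d θ_c)] = 0.419 × 344 × (2850 − 14.3) × 6.23 / [3340 × (1 + 0.0772 × 6.23)] = 2.55×10^6 / 4946 = 514.8 m³.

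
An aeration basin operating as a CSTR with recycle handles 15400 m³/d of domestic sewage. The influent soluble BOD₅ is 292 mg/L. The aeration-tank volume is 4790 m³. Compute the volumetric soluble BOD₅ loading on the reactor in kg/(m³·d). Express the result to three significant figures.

Volumetric loading L_v = Q·S₀ / V = 15400 × 292 g/m³ / 4790 m³ = 938.8 g/(m³·d) = 0.9388 kg soluble BOD₅/(m³·d).

L_v ≈ 0.939 kg soluble BOD₅/(m³·d)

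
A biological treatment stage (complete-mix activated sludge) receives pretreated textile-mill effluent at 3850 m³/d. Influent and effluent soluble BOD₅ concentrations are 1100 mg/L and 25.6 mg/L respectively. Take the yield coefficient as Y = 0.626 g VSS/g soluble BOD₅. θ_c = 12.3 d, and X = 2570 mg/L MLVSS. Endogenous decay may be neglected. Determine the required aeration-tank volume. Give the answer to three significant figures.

V ≈ 12400 m³

With k_d = 0 the design equation reduces to V = Y Q (S₀−S) θ_c / X = 0.626 × 3850 × (1100 − 25.6) × 12.3 / 2570 = 12393 m³.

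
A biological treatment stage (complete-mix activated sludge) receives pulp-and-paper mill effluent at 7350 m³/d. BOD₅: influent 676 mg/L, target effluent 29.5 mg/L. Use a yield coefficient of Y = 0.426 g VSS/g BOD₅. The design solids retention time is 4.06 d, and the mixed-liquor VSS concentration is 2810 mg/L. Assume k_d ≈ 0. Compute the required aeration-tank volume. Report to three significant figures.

V·X = Y·Q·ΔS·θ_c gives V = 0.426 × 7350 × (676 − 29.5) × 4.06 / 2810 = 2925 m³.

V ≈ 2920 m³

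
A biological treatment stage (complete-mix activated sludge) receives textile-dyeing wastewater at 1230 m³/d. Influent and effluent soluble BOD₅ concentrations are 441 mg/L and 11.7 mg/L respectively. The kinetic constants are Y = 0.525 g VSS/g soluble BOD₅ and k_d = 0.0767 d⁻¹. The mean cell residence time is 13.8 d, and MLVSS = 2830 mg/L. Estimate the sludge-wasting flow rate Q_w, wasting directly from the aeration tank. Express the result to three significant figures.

Q_w ≈ 47.6 m³/d

Rearranging the biomass balance for a CMAS with decay, V = Y·Q·ΔS·θ_c / [X·(1+k_d θ_c)] = 0.525 × 1230 × (441 − 11.7) × 13.8 / [2830 × (1 + 0.0767 × 13.8)] = 3.83×10^6 / 5825 = 656.7 m³.
For wasting at MLVSS concentration, Q_w = V/θ_c = 656.7/13.8 = 47.59 m³/d.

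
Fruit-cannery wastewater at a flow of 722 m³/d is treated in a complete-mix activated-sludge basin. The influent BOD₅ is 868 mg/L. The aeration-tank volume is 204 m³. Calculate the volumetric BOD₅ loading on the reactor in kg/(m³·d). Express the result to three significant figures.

L_v ≈ 3.07 kg BOD₅/(m³·d)

Volumetric loading L_v = Q·S₀ / V = 722 × 868 g/m³ / 204.0 m³ = 3072 g/(m³·d) = 3.072 kg BOD₅/(m³·d).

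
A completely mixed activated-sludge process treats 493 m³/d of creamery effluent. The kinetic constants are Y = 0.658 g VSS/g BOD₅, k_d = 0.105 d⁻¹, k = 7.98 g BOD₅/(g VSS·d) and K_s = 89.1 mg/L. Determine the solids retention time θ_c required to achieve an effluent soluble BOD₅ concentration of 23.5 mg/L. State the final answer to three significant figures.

θ_c ≈ 1.01 d

From 1/θ_c = Y·k·S/(K_s + S) − k_d: Y·k·S/(K_s+S) = 0.658 × 7.98 × 23.5 / (89.1 + 23.5) = 1.096 d⁻¹.
Then 1/θ_c = μ − k_d = 1.096 − 0.105 = 0.9909 d⁻¹, giving θ_c = 1.009 d.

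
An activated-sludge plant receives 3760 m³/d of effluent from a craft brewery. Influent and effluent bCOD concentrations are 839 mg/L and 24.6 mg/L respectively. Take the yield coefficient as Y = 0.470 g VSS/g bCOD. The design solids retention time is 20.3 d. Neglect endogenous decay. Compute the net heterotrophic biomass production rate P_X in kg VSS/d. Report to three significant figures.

With endogenous decay neglected, the observed yield equals the true yield: Y_obs = Y = 0.470 g VSS/g bCOD.
Mass of bCOD removed per day: Q(S₀ − S) = 3760 × 814.4 g/m³ = 3062 kg/d.
So the net sludge growth is P_X = 0.4700 × 3062 = 1439 kg VSS/d.

P_X ≈ 1440 kg VSS/d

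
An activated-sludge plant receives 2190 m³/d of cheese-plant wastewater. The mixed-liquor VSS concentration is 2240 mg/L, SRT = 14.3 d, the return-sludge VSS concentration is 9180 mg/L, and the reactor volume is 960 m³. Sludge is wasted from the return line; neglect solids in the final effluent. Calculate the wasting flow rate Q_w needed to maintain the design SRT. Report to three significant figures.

θ_c = V·X/(Q_w·X_r) when wasting from the recycle, so Q_w = V·X/(θ_c·X_r) = 960.0 × 2240 / (14.3 × 9180) = 16.38 m³/d.

Q_w ≈ 16.4 m³/d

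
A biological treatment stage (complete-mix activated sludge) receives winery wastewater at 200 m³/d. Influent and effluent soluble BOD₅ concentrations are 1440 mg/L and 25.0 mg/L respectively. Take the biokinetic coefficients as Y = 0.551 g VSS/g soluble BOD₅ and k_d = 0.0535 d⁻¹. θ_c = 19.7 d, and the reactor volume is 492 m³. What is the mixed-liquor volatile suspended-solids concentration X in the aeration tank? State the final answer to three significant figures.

Solving the biomass balance for X: X = Y Q (S₀−S) θ_c / [V (1+k_d θ_c)] = 0.551 × 200 × (1440 − 25.0) × 19.7 / [492 × (1 + 0.0535 × 19.7)] = 3040 mg/L.

X ≈ 3040 mg/L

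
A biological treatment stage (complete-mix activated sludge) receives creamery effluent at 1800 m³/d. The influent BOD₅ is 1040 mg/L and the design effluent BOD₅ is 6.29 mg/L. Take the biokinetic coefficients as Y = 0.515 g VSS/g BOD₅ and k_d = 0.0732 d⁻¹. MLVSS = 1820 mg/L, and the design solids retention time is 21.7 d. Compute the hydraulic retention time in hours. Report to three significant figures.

τ ≈ 58.9 h

From the SRT design equation V = Y Q (S₀−S) θ_c / [X (1 + k_d θ_c)] = 0.515 × 1800 × (1040 − 6.29) × 21.7 / [1820 × (1 + 0.0732 × 21.7)] = 2.08×10^7 / 4711 = 4414 m³.
HRT = V/Q = 4414 m³ / 1800 m³·d⁻¹ = 2.452 d × 24 = 58.85 h.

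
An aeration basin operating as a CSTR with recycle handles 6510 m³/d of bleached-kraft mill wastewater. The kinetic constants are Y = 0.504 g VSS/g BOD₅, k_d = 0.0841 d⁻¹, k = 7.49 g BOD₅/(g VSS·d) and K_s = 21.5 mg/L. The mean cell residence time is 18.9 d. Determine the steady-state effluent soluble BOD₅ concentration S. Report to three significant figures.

S ≈ 0.810 mg/L

Effluent substrate depends only on kinetics and SRT: S = K_s(1 + k_d θ_c) / [θ_c(Yk − k_d) − 1] = 21.5 × (1 + 0.0841 × 18.9) / [18.9 × (0.504 × 7.49 − 0.0841) − 1] = 55.67 / 68.76 = 0.8097 mg/L.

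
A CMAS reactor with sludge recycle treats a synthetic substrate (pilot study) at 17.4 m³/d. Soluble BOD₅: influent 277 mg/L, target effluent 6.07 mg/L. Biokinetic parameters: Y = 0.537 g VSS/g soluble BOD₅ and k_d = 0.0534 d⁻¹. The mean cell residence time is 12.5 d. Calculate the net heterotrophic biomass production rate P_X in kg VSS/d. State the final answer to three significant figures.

P_X ≈ 1.52 kg VSS/d

Observed yield with endogenous decay: Y_obs = Y / (1 + k_d·θ_c) = 0.537 / (1 + 0.0534 × 12.5) = 0.537 / 1.667 = 0.3220 g VSS/g soluble BOD₅.
Q·(S₀ − S) = 17.4 × (277 − 6.07) × 10⁻³ = 4.714 kg/d removed.
So the net sludge growth is P_X = 0.3220 × 4.714 = 1.518 kg VSS/d.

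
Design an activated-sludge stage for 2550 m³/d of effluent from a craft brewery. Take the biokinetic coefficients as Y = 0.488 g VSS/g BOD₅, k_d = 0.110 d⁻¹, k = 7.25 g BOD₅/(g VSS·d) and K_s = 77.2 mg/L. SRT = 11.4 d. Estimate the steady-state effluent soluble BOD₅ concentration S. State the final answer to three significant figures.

From the Monod/SRT balance for a CMAS, S = K_s·(1+k_d θ_c)/[θ_c·(Y k − k_d) − 1] = 77.2 × (1 + 0.110 × 11.4) / [11.4 × (0.488 × 7.25 − 0.110) − 1] = 174.0 / 38.08 = 4.570 mg/L.

S ≈ 4.57 mg/L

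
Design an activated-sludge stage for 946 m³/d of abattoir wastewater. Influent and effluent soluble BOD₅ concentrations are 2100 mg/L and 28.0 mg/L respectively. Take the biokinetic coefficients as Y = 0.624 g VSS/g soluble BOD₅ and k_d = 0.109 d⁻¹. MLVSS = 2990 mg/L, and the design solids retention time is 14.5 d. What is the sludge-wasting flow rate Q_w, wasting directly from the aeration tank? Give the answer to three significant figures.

Q_w ≈ 159 m³/d

Rearranging the biomass balance for a CMAS with decay, V = Y·Q·ΔS·θ_c / [X·(1+k_d θ_c)] = 0.624 × 946 × (2100 − 28.0) × 14.5 / [2990 × (1 + 0.109 × 14.5)] = 1.77×10^7 / 7716 = 2299 m³.
With mixed-liquor wasting, θ_c = V/Q_w, so Q_w = V/θ_c = 2299/14.5 = 158.5 m³/d.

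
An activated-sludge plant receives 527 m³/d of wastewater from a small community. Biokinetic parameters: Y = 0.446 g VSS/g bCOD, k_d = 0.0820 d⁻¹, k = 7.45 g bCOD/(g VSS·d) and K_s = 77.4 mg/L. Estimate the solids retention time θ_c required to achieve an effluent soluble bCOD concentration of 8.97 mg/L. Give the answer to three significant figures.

θ_c ≈ 3.80 d

From 1/θ_c = Y·k·S/(K_s + S) − k_d: Y·k·S/(K_s+S) = 0.446 × 7.45 × 8.97 / (77.4 + 8.97) = 0.3451 d⁻¹.
Then 1/θ_c = μ − k_d = 0.3451 − 0.0820 = 0.2631 d⁻¹, giving θ_c = 3.801 d.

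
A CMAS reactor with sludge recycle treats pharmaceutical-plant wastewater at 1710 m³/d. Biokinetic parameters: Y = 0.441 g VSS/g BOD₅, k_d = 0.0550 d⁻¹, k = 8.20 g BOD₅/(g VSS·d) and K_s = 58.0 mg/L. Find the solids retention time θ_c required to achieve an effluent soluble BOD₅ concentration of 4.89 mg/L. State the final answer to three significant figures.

θ_c ≈ 4.42 d

From 1/θ_c = Y·k·S/(K_s + S) − k_d: Y·k·S/(K_s+S) = 0.441 × 8.20 × 4.89 / (58.0 + 4.89) = 0.2812 d⁻¹.
θ_c = 1/(μ − k_d) = 1/(0.2812 − 0.0550) = 1/0.2262 = 4.421 d.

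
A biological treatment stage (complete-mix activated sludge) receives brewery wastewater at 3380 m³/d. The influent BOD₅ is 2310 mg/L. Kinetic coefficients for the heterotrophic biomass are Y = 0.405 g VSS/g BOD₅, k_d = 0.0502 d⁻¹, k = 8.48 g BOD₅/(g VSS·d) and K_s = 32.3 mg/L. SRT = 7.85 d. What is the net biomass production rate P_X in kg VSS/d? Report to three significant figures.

Effluent substrate depends only on kinetics and SRT: S = K_s(1 + k_d θ_c) / [θ_c(Yk − k_d) − 1] = 32.3 × (1 + 0.0502 × 7.85) / [7.85 × (0.405 × 8.48 − 0.0502) − 1] = 45.03 / 25.57 = 1.761 mg/L.
The observed yield is Y_obs = Y/(1 + k_d·θ_c) = 0.405 / (1 + 0.0502 × 7.85) = 0.405 / 1.394 = 0.2905 g VSS per g BOD₅ removed.
Q·(S₀ − S) = 3380 × (2310 − 1.76) × 10⁻³ = 7802 kg/d removed.
So the net sludge growth is P_X = 0.2905 × 7802 = 2267 kg VSS/d.

P_X ≈ 2270 kg VSS/d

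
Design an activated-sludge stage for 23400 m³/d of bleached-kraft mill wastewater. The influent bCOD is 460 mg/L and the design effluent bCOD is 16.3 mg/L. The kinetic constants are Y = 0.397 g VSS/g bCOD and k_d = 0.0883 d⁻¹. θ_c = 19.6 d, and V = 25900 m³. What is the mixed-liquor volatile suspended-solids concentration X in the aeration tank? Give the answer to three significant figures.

X ≈ 1140 mg/L

From V·X·(1 + k_d·θ_c) = Y·Q·(S₀ − S)·θ_c: X = 0.397 × 23400 × (460 − 16.3) × 19.6 / [25900 × (1 + 0.0883 × 19.6)] = 1142 mg/L.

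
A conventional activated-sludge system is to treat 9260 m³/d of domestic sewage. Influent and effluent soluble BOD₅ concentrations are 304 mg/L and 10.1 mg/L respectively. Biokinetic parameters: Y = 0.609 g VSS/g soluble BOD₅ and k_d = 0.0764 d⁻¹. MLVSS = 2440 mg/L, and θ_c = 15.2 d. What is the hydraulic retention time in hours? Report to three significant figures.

Rearranging the biomass balance for a CMAS with decay, V = Y·Q·ΔS·θ_c / [X·(1+k_d θ_c)] = 0.609 × 9260 × (304 − 10.1) × 15.2 / [2440 × (1 + 0.0764 × 15.2)] = 2.52×10^7 / 5274 = 4777 m³.
Hydraulic retention time τ = V/Q = 4777 / 9260 = 0.5159 d = 12.38 h.

τ ≈ 12.4 h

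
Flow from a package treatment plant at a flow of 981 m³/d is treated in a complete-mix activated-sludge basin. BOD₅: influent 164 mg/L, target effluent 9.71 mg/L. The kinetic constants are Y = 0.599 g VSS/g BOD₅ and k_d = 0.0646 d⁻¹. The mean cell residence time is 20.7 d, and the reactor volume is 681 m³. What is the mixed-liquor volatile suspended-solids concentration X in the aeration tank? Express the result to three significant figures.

X ≈ 1180 mg/L

X = Y·Q·ΔS·θ_c / [V·(1 + k_d θ_c)] = 0.599 × 981 × (164 − 9.71) × 20.7 / [681 × (1 + 0.0646 × 20.7)] = 1179 mg/L.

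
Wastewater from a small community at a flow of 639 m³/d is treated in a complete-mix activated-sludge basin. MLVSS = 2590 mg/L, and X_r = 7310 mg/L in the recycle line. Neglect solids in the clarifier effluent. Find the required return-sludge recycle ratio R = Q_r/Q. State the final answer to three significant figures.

Solids balance on the clarifier gives (1+R)X = R·X_r, so R = X/(X_r − X) = 2590 / (7310 − 2590) = 0.5487.

R ≈ 0.549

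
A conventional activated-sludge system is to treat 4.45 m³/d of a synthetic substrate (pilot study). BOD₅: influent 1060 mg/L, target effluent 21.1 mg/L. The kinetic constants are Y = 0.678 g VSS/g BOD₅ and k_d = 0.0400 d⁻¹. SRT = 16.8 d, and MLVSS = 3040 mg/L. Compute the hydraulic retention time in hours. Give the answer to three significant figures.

τ ≈ 55.9 h

Steady-state biomass mass balance: V·X·(1 + k_d·θ_c) = Y·Q·(S₀ − S)·θ_c, so V = 0.678 × 4.45 × (1060 − 21.1) × 16.8 / [3040 × (1 + 0.0400 × 16.8)] = 5.27×10^4 / 5083 = 10.36 m³.
Hydraulic retention time τ = V/Q = 10.36 / 4.45 = 2.328 d = 55.87 h.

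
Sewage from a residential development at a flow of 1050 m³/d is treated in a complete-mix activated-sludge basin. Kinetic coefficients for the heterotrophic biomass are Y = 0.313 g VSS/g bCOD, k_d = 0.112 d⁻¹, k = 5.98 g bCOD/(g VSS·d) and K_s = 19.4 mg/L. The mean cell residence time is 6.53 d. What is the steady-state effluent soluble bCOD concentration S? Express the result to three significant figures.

Effluent substrate depends only on kinetics and SRT: S = K_s(1 + k_d θ_c) / [θ_c(Yk − k_d) − 1] = 19.4 × (1 + 0.112 × 6.53) / [6.53 × (0.313 × 5.98 − 0.112) − 1] = 33.59 / 10.49 = 3.202 mg/L.

S ≈ 3.20 mg/L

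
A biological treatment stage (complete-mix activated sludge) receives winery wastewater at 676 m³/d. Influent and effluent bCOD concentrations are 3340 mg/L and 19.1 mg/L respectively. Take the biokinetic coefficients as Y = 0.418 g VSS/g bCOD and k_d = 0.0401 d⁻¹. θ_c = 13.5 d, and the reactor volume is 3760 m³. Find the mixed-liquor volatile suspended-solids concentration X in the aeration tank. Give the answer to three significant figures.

X ≈ 2190 mg/L

From V·X·(1 + k_d·θ_c) = Y·Q·(S₀ − S)·θ_c: X = 0.418 × 676 × (3340 − 19.1) × 13.5 / [3760 × (1 + 0.0401 × 13.5)] = 2186 mg/L.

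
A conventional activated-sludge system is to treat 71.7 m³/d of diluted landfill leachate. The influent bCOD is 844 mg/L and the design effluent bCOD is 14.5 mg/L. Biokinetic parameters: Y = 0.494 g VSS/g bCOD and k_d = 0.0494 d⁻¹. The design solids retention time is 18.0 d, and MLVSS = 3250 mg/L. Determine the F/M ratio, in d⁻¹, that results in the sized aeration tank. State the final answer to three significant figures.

From the SRT design equation V = Y Q (S₀−S) θ_c / [X (1 + k_d θ_c)] = 0.494 × 71.7 × (844 − 14.5) × 18.0 / [3250 × (1 + 0.0494 × 18.0)] = 5.29×10^5 / 6140 = 86.13 m³.
F/M = applied load / biomass = Q·S₀/(V·X) = 71.7 × 844 / (86.13 × 3250) = 0.2162 d⁻¹.

F/M ≈ 0.216 d⁻¹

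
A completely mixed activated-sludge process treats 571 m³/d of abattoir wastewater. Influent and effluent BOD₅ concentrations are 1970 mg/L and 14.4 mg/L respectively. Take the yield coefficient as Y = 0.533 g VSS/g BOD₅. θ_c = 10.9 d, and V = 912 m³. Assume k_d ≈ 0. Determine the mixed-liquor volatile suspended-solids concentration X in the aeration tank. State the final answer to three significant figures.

Without decay, X = Y Q (S₀−S) θ_c / V = 0.533 × 571 × (1970 − 14.4) × 10.9 / 912 = 7113 mg/L.

X ≈ 7110 mg/L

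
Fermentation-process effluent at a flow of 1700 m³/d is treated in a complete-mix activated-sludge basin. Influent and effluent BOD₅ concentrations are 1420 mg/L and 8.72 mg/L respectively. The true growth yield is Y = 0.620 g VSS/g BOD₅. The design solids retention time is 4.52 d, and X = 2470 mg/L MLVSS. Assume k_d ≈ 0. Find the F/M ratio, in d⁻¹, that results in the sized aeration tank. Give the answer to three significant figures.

F/M ≈ 0.359 d⁻¹

With k_d = 0 the design equation reduces to V = Y Q (S₀−S) θ_c / X = 0.620 × 1700 × (1420 − 8.72) × 4.52 / 2470 = 2722 m³.
F/M = Q·S₀ / (V·X) = 1700 × 1420 / (2722 × 2470) = 0.3590 g BOD₅·(g VSS·d)⁻¹.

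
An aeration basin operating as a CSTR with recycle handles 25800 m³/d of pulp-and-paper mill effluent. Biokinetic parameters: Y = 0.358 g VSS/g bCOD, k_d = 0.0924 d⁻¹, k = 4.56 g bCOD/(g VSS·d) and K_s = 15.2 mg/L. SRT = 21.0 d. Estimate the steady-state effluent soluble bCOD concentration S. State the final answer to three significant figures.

Effluent substrate depends only on kinetics and SRT: S = K_s(1 + k_d θ_c) / [θ_c(Yk − k_d) − 1] = 15.2 × (1 + 0.0924 × 21.0) / [21.0 × (0.358 × 4.56 − 0.0924) − 1] = 44.69 / 31.34 = 1.426 mg/L.

S ≈ 1.43 mg/L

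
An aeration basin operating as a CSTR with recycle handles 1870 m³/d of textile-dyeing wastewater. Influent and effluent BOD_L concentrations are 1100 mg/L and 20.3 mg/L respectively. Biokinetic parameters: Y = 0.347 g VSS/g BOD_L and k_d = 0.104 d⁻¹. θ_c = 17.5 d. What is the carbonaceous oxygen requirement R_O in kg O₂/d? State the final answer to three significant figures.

R_O ≈ 1670 kg O₂/d

The observed yield is Y_obs = Y/(1 + k_d·θ_c) = 0.347 / (1 + 0.104 × 17.5) = 0.347 / 2.820 = 0.1230 g VSS per g BOD_L removed.
Mass of BOD_L removed per day: Q(S₀ − S) = 1870 × 1080 g/m³ = 2019 kg/d.
Biomass synthesised: P_X = Y_obs × 2019 = 248.4 kg VSS/d.
Carbonaceous O₂ demand = substrate oxidised − cell-mass equivalent = 2019 − 1.42 × 248.4 = 1666 kg O₂/d.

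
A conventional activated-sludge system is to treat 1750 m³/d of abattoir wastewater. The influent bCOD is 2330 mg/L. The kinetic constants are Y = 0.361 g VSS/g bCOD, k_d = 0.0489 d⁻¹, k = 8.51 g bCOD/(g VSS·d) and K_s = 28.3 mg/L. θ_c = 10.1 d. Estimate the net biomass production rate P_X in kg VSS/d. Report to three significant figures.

P_X ≈ 985 kg VSS/d

From the Monod/SRT balance for a CMAS, S = K_s·(1+k_d θ_c)/[θ_c·(Y k − k_d) − 1] = 28.3 × (1 + 0.0489 × 10.1) / [10.1 × (0.361 × 8.51 − 0.0489) − 1] = 42.28 / 29.53 = 1.431 mg/L.
Observed yield with endogenous decay: Y_obs = Y / (1 + k_d·θ_c) = 0.361 / (1 + 0.0489 × 10.1) = 0.361 / 1.494 = 0.2417 g VSS/g bCOD.
ΔS = 2330 − 1.43 = 2329 mg/L, so the substrate removal rate is 1750 × 2329/1000 = 4075 kg bCOD/d.
P_X = Y_obs · Q(S₀ − S) = 0.2417 × 4075 = 984.7 kg VSS/d.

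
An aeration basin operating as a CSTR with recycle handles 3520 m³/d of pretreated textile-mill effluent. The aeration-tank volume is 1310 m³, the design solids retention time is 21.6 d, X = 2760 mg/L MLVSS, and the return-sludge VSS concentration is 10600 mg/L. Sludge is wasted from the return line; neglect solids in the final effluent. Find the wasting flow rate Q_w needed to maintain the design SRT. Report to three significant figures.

Wasting from the return line (neglecting effluent solids): Q_w = V·X / (θ_c·X_r) = 1310 × 2760 / (21.6 × 10600) = 15.79 m³/d.

Q_w ≈ 15.8 m³/d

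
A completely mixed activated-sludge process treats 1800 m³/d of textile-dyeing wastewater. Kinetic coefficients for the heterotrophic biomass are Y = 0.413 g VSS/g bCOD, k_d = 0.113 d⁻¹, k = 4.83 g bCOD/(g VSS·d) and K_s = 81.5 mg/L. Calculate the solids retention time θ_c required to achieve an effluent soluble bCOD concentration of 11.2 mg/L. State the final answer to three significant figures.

At the target effluent, Y k S/(K_s+S) = 0.413×4.83×11.2/92.70 = 0.2410 d⁻¹.
Then 1/θ_c = μ − k_d = 0.2410 − 0.113 = 0.1280 d⁻¹, giving θ_c = 7.812 d.

θ_c ≈ 7.81 d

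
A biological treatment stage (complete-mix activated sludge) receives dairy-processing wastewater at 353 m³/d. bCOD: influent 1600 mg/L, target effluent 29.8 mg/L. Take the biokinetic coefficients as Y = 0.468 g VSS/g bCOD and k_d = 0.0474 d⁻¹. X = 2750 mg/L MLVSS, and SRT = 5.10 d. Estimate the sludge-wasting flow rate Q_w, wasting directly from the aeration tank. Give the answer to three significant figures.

Rearranging the biomass balance for a CMAS with decay, V = Y·Q·ΔS·θ_c / [X·(1+k_d θ_c)] = 0.468 × 353 × (1600 − 29.8) × 5.10 / [2750 × (1 + 0.0474 × 5.10)] = 1.32×10^6 / 3415 = 387.4 m³.
For wasting at MLVSS concentration, Q_w = V/θ_c = 387.4/5.10 = 75.96 m³/d.

Q_w ≈ 76.0 m³/d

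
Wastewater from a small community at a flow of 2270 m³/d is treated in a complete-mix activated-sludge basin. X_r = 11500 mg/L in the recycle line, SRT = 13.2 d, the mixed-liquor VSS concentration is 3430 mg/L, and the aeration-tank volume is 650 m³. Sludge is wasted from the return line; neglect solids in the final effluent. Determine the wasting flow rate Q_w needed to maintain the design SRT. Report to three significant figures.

θ_c = V·X/(Q_w·X_r) when wasting from the recycle, so Q_w = V·X/(θ_c·X_r) = 650.0 × 3430 / (13.2 × 11500) = 14.69 m³/d.

Q_w ≈ 14.7 m³/d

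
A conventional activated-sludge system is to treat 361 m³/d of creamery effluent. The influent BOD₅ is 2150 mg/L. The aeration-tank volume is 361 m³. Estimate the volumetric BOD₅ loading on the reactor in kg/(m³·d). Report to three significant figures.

L_v ≈ 2.15 kg BOD₅/(m³·d)

Applied BOD₅ load per unit volume = Q·S₀/V = (361 × 2150/1000)/361.0 = 2.150 kg BOD₅·m⁻³·d⁻¹.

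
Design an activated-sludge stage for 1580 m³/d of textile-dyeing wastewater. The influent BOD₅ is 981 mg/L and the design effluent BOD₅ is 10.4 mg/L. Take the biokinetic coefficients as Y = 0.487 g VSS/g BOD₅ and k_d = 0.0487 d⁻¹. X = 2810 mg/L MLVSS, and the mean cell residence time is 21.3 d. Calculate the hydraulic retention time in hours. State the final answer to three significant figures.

τ ≈ 42.2 h

Steady-state biomass mass balance: V·X·(1 + k_d·θ_c) = Y·Q·(S₀ − S)·θ_c, so V = 0.487 × 1580 × (981 − 10.4) × 21.3 / [2810 × (1 + 0.0487 × 21.3)] = 1.59×10^7 / 5725 = 2779 m³.
HRT = V/Q = 2779 m³ / 1580 m³·d⁻¹ = 1.759 d × 24 = 42.21 h.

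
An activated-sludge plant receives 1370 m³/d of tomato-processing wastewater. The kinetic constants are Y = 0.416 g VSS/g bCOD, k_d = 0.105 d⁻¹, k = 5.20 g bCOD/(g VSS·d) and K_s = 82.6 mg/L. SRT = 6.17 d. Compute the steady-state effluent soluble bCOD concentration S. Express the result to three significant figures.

From the Monod/SRT balance for a CMAS, S = K_s·(1+k_d θ_c)/[θ_c·(Y k − k_d) − 1] = 82.6 × (1 + 0.105 × 6.17) / [6.17 × (0.416 × 5.20 − 0.105) − 1] = 136.1 / 11.70 = 11.63 mg/L.

S ≈ 11.6 mg/L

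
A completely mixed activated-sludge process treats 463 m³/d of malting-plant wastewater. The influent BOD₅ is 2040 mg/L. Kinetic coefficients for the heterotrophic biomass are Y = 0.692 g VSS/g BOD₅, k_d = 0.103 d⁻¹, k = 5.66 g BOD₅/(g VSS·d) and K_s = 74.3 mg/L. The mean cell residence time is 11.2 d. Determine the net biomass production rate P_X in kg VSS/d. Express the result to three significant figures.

P_X ≈ 303 kg VSS/d

From the Monod/SRT balance for a CMAS, S = K_s·(1+k_d θ_c)/[θ_c·(Y k − k_d) − 1] = 74.3 × (1 + 0.103 × 11.2) / [11.2 × (0.692 × 5.66 − 0.103) − 1] = 160.0 / 41.71 = 3.836 mg/L.
Y_obs = Y / (1 + k_d θ_c) = 0.692 / (1 + 0.103 × 11.2) = 0.692 / 2.154 = 0.3213.
Mass of BOD₅ removed per day: Q(S₀ − S) = 463 × 2036 g/m³ = 942.7 kg/d.
P_X = Y_obs · Q(S₀ − S) = 0.3213 × 942.7 = 302.9 kg VSS/d.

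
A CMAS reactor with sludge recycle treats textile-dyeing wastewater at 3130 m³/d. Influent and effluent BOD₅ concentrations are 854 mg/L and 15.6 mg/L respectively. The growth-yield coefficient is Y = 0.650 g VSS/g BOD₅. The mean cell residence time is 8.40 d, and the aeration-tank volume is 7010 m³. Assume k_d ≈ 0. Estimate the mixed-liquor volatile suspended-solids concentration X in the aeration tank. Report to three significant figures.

X ≈ 2040 mg/L

From V·X = Y·Q·(S₀ − S)·θ_c (decay neglected): X = 0.650 × 3130 × (854 − 15.6) × 8.40 / 7010 = 2044 mg/L.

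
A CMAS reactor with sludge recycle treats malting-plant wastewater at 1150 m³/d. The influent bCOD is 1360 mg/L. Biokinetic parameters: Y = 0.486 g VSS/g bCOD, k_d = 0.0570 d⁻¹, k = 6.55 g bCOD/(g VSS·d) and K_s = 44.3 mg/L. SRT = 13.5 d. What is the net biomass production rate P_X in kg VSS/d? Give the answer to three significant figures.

P_X ≈ 429 kg VSS/d

Effluent substrate depends only on kinetics and SRT: S = K_s(1 + k_d θ_c) / [θ_c(Yk − k_d) − 1] = 44.3 × (1 + 0.0570 × 13.5) / [13.5 × (0.486 × 6.55 − 0.0570) − 1] = 78.39 / 41.21 = 1.902 mg/L.
Y_obs = Y / (1 + k_d θ_c) = 0.486 / (1 + 0.0570 × 13.5) = 0.486 / 1.770 = 0.2747.
Q·(S₀ − S) = 1150 × (1360 − 1.90) × 10⁻³ = 1562 kg/d removed.
So the net sludge growth is P_X = 0.2747 × 1562 = 429.0 kg VSS/d.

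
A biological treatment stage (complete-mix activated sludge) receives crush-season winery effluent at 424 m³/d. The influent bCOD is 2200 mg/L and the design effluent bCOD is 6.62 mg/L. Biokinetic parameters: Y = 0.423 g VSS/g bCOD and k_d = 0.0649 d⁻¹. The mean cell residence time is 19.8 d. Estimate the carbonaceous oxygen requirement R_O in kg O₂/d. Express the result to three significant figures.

R_O ≈ 686 kg O₂/d

Correct the yield for decay: Y_obs = Y/(1 + k_d θ_c) = 0.423 / (1 + 0.0649 × 19.8) = 0.423 / 2.285 = 0.1851.
Mass of bCOD removed per day: Q(S₀ − S) = 424 × 2193 g/m³ = 930.0 kg/d.
Biomass synthesised: P_X = Y_obs × 930.0 = 172.2 kg VSS/d.
Carbonaceous O₂ demand = substrate oxidised − cell-mass equivalent = 930.0 − 1.42 × 172.2 = 685.5 kg O₂/d.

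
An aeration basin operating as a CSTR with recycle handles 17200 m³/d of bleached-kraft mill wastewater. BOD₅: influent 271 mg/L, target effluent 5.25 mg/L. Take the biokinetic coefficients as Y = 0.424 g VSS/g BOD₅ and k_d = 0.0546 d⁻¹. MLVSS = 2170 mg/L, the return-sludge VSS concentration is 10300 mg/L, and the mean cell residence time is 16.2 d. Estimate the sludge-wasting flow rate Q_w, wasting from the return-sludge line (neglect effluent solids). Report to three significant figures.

Q_w ≈ 99.8 m³/d

From the SRT design equation V = Y Q (S₀−S) θ_c / [X (1 + k_d θ_c)] = 0.424 × 17200 × (271 − 5.25) × 16.2 / [2170 × (1 + 0.0546 × 16.2)] = 3.14×10^7 / 4089 = 7678 m³.
θ_c = V·X/(Q_w·X_r) when wasting from the recycle, so Q_w = V·X/(θ_c·X_r) = 7678 × 2170 / (16.2 × 10300) = 99.85 m³/d.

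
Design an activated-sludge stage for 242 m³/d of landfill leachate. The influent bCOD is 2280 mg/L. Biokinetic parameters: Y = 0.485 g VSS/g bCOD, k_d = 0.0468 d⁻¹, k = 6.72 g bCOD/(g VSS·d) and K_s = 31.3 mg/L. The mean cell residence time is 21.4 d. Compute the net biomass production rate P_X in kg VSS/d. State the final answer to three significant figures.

P_X ≈ 134 kg VSS/d

Effluent substrate depends only on kinetics and SRT: S = K_s(1 + k_d θ_c) / [θ_c(Yk − k_d) − 1] = 31.3 × (1 + 0.0468 × 21.4) / [21.4 × (0.485 × 6.72 − 0.0468) − 1] = 62.65 / 67.75 = 0.9248 mg/L.
Correct the yield for decay: Y_obs = Y/(1 + k_d θ_c) = 0.485 / (1 + 0.0468 × 21.4) = 0.485 / 2.002 = 0.2423.
Substrate removed = Q·(S₀ − S) = 242 m³/d × (2280 − 0.925) g/m³ = 5.52×10^5 g/d = 551.5 kg/d.
So the net sludge growth is P_X = 0.2423 × 551.5 = 133.6 kg VSS/d.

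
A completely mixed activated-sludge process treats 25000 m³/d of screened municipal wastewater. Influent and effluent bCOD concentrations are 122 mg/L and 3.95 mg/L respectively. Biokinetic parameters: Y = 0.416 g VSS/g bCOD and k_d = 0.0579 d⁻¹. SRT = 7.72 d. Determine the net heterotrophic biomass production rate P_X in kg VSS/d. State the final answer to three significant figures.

Correct the yield for decay: Y_obs = Y/(1 + k_d θ_c) = 0.416 / (1 + 0.0579 × 7.72) = 0.416 / 1.447 = 0.2875.
Mass of bCOD removed per day: Q(S₀ − S) = 25000 × 118.0 g/m³ = 2951 kg/d.
P_X = Y_obs · Q(S₀ − S) = 0.2875 × 2951 = 848.5 kg VSS/d.

P_X ≈ 848 kg VSS/d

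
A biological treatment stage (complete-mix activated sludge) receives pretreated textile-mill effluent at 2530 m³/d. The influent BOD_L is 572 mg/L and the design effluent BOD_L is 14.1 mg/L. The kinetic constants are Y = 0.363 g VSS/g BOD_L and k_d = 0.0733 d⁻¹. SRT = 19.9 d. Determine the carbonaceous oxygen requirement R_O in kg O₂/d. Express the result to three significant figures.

R_O ≈ 1120 kg O₂/d

Y_obs = Y / (1 + k_d θ_c) = 0.363 / (1 + 0.0733 × 19.9) = 0.363 / 2.459 = 0.1476.
Substrate removed = Q·(S₀ − S) = 2530 m³/d × (572 − 14.1) g/m³ = 1.41×10^6 g/d = 1411 kg/d.
Net sludge production P_X = 0.1476 × 1411 = 208.4 kg VSS/d.
R_O = Q·ΔS − 1.42 P_X = 1411 − 295.9 = 1116 kg O₂/d.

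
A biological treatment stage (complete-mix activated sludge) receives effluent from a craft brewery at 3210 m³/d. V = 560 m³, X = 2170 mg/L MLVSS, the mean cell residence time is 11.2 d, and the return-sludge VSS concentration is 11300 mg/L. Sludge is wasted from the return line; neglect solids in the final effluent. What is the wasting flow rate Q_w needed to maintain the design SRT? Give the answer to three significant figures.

θ_c = V·X/(Q_w·X_r) when wasting from the recycle, so Q_w = V·X/(θ_c·X_r) = 560.0 × 2170 / (11.2 × 11300) = 9.602 m³/d.

Q_w ≈ 9.60 m³/d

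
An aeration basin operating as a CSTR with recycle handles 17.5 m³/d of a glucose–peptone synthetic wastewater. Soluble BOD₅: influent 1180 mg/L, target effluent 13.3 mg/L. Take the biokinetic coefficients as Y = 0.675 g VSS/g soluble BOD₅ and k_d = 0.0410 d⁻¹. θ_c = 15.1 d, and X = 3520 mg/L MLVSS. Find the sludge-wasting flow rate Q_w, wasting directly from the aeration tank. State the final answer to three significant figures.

Rearranging the biomass balance for a CMAS with decay, V = Y·Q·ΔS·θ_c / [X·(1+k_d θ_c)] = 0.675 × 17.5 × (1180 − 13.3) × 15.1 / [3520 × (1 + 0.0410 × 15.1)] = 2.08×10^5 / 5699 = 36.51 m³.
For wasting at MLVSS concentration, Q_w = V/θ_c = 36.51/15.1 = 2.418 m³/d.

Q_w ≈ 2.42 m³/d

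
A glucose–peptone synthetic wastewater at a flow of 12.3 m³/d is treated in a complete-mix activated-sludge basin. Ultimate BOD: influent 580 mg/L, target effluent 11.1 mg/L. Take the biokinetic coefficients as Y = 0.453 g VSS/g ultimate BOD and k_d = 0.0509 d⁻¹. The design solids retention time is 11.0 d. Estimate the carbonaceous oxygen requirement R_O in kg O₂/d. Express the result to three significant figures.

R_O ≈ 4.11 kg O₂/d

Y_obs = Y / (1 + k_d θ_c) = 0.453 / (1 + 0.0509 × 11.0) = 0.453 / 1.560 = 0.2904.
ΔS = 580 − 11.1 = 568.9 mg/L, so the substrate removal rate is 12.3 × 568.9/1000 = 6.997 kg ultimate BOD/d.
Biomass synthesised: P_X = Y_obs × 6.997 = 2.032 kg VSS/d.
Carbonaceous O₂ demand = substrate oxidised − cell-mass equivalent = 6.997 − 1.42 × 2.032 = 4.112 kg O₂/d.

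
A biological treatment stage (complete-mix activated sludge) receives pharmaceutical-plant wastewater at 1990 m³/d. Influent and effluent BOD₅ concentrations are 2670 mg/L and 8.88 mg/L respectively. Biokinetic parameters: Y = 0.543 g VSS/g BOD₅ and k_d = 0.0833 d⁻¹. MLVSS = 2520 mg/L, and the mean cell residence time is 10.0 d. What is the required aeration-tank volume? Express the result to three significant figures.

V ≈ 6230 m³

Rearranging the biomass balance for a CMAS with decay, V = Y·Q·ΔS·θ_c / [X·(1+k_d θ_c)] = 0.543 × 1990 × (2670 − 8.88) × 10.0 / [2520 × (1 + 0.0833 × 10.0)] = 2.88×10^7 / 4619 = 6225 m³.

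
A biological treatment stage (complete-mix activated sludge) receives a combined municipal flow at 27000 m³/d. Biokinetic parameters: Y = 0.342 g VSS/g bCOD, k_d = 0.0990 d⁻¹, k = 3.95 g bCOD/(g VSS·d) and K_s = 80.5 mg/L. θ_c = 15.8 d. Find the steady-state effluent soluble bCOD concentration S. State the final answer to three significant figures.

Effluent substrate depends only on kinetics and SRT: S = K_s(1 + k_d θ_c) / [θ_c(Yk − k_d) − 1] = 80.5 × (1 + 0.0990 × 15.8) / [15.8 × (0.342 × 3.95 − 0.0990) − 1] = 206.4 / 18.78 = 10.99 mg/L.

S ≈ 11.0 mg/L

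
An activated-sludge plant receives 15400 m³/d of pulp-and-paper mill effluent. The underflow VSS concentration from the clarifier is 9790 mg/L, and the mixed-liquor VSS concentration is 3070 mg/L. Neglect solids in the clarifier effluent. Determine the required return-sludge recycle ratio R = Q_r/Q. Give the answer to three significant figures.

Solids balance on the clarifier gives (1+R)X = R·X_r, so R = X/(X_r − X) = 3070 / (9790 − 3070) = 0.4568.

R ≈ 0.457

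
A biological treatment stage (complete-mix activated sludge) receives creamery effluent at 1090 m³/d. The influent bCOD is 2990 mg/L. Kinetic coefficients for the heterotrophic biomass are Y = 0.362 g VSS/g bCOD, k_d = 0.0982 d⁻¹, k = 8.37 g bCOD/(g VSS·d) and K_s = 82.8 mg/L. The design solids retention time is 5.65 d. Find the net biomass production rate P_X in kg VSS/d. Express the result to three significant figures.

P_X ≈ 757 kg VSS/d

From the Monod/SRT balance for a CMAS, S = K_s·(1+k_d θ_c)/[θ_c·(Y k − k_d) − 1] = 82.8 × (1 + 0.0982 × 5.65) / [5.65 × (0.362 × 8.37 − 0.0982) − 1] = 128.7 / 15.56 = 8.271 mg/L.
Observed yield with endogenous decay: Y_obs = Y / (1 + k_d·θ_c) = 0.362 / (1 + 0.0982 × 5.65) = 0.362 / 1.555 = 0.2328 g VSS/g bCOD.
Q·(S₀ − S) = 1090 × (2990 − 8.27) × 10⁻³ = 3250 kg/d removed.
Biomass produced: P_X = Y_obs·Q·ΔS = 0.2328 × 3250 ≈ 756.7 kg VSS/d.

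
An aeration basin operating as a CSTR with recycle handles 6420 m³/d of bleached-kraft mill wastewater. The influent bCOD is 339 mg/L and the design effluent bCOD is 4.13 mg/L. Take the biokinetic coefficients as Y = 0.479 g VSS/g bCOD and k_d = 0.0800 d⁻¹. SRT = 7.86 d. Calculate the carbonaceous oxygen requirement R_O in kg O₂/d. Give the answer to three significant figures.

R_O ≈ 1250 kg O₂/d

Y_obs = Y / (1 + k_d θ_c) = 0.479 / (1 + 0.0800 × 7.86) = 0.479 / 1.629 = 0.2941.
Q·(S₀ − S) = 6420 × (339 − 4.13) × 10⁻³ = 2150 kg/d removed.
P_X = Y_obs·Q·(S₀ − S) = 0.2941 × 2150 = 632.2 kg VSS/d.
R_O = Q·ΔS − 1.42 P_X = 2150 − 897.8 = 1252 kg O₂/d.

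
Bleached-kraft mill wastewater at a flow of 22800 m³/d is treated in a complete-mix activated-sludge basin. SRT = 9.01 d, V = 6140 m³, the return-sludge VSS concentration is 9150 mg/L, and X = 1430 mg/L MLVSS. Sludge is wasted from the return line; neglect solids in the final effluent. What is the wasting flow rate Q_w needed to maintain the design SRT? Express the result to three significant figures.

Q_w ≈ 107 m³/d

Q_w = (V·X)/(θ_c X_r) = 6140 × 1430 / (9.01 × 9150) = 106.5 m³/d.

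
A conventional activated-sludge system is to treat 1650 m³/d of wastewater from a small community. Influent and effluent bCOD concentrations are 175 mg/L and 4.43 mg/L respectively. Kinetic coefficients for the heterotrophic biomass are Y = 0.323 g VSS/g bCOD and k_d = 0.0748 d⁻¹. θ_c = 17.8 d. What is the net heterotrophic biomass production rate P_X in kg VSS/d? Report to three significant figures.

Y_obs = Y / (1 + k_d θ_c) = 0.323 / (1 + 0.0748 × 17.8) = 0.323 / 2.331 = 0.1385.
Q·(S₀ − S) = 1650 × (175 − 4.43) × 10⁻³ = 281.4 kg/d removed.
Net biomass production P_X = Y_obs × Q·(S₀ − S) = 0.1385 × 281.4 = 38.99 kg VSS/d.

P_X ≈ 39.0 kg VSS/d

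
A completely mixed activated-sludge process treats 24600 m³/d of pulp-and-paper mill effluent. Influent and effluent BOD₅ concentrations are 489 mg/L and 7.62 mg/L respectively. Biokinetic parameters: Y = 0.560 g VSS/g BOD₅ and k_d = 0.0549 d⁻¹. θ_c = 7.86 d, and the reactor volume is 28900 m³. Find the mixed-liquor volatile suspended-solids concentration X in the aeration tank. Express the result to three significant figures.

X ≈ 1260 mg/L

Solving the biomass balance for X: X = Y Q (S₀−S) θ_c / [V (1+k_d θ_c)] = 0.560 × 24600 × (489 − 7.62) × 7.86 / [28900 × (1 + 0.0549 × 7.86)] = 1260 mg/L.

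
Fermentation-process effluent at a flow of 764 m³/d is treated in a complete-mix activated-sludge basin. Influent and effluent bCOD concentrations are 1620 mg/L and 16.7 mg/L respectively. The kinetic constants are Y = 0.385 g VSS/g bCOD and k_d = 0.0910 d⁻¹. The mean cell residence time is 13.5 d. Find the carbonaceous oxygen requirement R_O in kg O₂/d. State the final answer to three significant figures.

R_O ≈ 924 kg O₂/d

The observed yield is Y_obs = Y/(1 + k_d·θ_c) = 0.385 / (1 + 0.0910 × 13.5) = 0.385 / 2.228 = 0.1728 g VSS per g bCOD removed.
Mass of bCOD removed per day: Q(S₀ − S) = 764 × 1603 g/m³ = 1225 kg/d.
P_X = Y_obs·Q·(S₀ − S) = 0.1728 × 1225 = 211.6 kg VSS/d.
Carbonaceous O₂ demand = substrate oxidised − cell-mass equivalent = 1225 − 1.42 × 211.6 = 924.4 kg O₂/d.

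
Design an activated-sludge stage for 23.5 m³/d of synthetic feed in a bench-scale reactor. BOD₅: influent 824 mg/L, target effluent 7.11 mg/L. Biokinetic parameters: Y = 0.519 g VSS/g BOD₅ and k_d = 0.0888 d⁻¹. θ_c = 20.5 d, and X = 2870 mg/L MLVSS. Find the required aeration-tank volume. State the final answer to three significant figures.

V ≈ 25.2 m³

Rearranging the biomass balance for a CMAS with decay, V = Y·Q·ΔS·θ_c / [X·(1+k_d θ_c)] = 0.519 × 23.5 × (824 − 7.11) × 20.5 / [2870 × (1 + 0.0888 × 20.5)] = 2.04×10^5 / 8095 = 25.23 m³.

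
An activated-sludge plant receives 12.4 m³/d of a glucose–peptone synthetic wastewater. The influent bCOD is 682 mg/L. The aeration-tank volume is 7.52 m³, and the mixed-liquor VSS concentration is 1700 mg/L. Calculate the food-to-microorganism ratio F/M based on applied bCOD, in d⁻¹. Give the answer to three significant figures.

F/M ≈ 0.662 d⁻¹

F/M = applied load / biomass = Q·S₀/(V·X) = 12.4 × 682 / (7.520 × 1700) = 0.6615 d⁻¹.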